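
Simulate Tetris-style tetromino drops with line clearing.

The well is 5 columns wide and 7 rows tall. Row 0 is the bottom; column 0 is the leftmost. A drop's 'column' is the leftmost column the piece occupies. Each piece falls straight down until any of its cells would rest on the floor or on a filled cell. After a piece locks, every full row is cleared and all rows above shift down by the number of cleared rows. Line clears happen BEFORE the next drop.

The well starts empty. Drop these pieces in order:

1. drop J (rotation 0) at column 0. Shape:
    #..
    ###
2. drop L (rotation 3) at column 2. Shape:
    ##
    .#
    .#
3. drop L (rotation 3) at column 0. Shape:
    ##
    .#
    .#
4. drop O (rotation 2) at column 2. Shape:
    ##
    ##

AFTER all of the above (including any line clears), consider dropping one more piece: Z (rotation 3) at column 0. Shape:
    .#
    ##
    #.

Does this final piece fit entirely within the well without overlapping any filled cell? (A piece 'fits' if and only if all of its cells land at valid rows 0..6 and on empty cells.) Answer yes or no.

Drop 1: J rot0 at col 0 lands with bottom-row=0; cleared 0 line(s) (total 0); column heights now [2 1 1 0 0], max=2
Drop 2: L rot3 at col 2 lands with bottom-row=0; cleared 0 line(s) (total 0); column heights now [2 1 3 3 0], max=3
Drop 3: L rot3 at col 0 lands with bottom-row=1; cleared 0 line(s) (total 0); column heights now [4 4 3 3 0], max=4
Drop 4: O rot2 at col 2 lands with bottom-row=3; cleared 0 line(s) (total 0); column heights now [4 4 5 5 0], max=5
Test piece Z rot3 at col 0 (width 2): heights before test = [4 4 5 5 0]; fits = True

Answer: yes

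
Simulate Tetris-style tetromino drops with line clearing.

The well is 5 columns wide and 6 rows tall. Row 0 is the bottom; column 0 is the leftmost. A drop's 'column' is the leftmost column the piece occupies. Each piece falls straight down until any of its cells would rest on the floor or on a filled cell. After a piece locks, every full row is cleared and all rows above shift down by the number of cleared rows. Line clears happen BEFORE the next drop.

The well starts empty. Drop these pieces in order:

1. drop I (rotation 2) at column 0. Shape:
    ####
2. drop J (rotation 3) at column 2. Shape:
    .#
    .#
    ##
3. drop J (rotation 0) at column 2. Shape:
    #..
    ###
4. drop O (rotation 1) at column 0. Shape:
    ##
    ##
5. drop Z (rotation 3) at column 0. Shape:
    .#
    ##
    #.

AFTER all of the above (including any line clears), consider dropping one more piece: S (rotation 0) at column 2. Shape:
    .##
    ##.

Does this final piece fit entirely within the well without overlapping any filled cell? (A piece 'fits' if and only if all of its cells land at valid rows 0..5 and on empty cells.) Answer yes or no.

Drop 1: I rot2 at col 0 lands with bottom-row=0; cleared 0 line(s) (total 0); column heights now [1 1 1 1 0], max=1
Drop 2: J rot3 at col 2 lands with bottom-row=1; cleared 0 line(s) (total 0); column heights now [1 1 2 4 0], max=4
Drop 3: J rot0 at col 2 lands with bottom-row=4; cleared 0 line(s) (total 0); column heights now [1 1 6 5 5], max=6
Drop 4: O rot1 at col 0 lands with bottom-row=1; cleared 0 line(s) (total 0); column heights now [3 3 6 5 5], max=6
Drop 5: Z rot3 at col 0 lands with bottom-row=3; cleared 1 line(s) (total 1); column heights now [4 5 5 4 0], max=5
Test piece S rot0 at col 2 (width 3): heights before test = [4 5 5 4 0]; fits = False

Answer: no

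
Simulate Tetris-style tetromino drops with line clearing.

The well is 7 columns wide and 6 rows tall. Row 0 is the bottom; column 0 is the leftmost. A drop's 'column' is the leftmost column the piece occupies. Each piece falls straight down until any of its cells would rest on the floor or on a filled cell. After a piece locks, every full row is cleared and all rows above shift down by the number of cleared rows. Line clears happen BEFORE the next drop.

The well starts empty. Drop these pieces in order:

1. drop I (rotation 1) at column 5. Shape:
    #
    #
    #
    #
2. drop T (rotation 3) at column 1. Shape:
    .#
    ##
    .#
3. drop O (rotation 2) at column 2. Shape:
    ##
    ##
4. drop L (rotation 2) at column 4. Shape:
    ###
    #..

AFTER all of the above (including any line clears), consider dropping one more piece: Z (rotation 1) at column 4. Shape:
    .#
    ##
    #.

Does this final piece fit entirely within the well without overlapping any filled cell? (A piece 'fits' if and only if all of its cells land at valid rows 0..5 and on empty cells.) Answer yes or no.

Drop 1: I rot1 at col 5 lands with bottom-row=0; cleared 0 line(s) (total 0); column heights now [0 0 0 0 0 4 0], max=4
Drop 2: T rot3 at col 1 lands with bottom-row=0; cleared 0 line(s) (total 0); column heights now [0 2 3 0 0 4 0], max=4
Drop 3: O rot2 at col 2 lands with bottom-row=3; cleared 0 line(s) (total 0); column heights now [0 2 5 5 0 4 0], max=5
Drop 4: L rot2 at col 4 lands with bottom-row=3; cleared 0 line(s) (total 0); column heights now [0 2 5 5 5 5 5], max=5
Test piece Z rot1 at col 4 (width 2): heights before test = [0 2 5 5 5 5 5]; fits = False

Answer: no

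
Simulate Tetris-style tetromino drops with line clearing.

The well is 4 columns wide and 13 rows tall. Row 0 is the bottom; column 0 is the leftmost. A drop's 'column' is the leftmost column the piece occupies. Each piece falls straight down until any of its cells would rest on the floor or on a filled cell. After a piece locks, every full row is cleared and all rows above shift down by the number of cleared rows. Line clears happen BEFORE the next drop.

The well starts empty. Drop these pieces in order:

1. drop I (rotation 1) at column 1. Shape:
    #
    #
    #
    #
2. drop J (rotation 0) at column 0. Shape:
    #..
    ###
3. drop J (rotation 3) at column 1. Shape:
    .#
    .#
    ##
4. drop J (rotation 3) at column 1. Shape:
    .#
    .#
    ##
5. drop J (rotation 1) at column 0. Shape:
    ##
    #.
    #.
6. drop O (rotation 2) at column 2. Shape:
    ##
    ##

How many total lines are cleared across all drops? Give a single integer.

Drop 1: I rot1 at col 1 lands with bottom-row=0; cleared 0 line(s) (total 0); column heights now [0 4 0 0], max=4
Drop 2: J rot0 at col 0 lands with bottom-row=4; cleared 0 line(s) (total 0); column heights now [6 5 5 0], max=6
Drop 3: J rot3 at col 1 lands with bottom-row=5; cleared 0 line(s) (total 0); column heights now [6 6 8 0], max=8
Drop 4: J rot3 at col 1 lands with bottom-row=8; cleared 0 line(s) (total 0); column heights now [6 9 11 0], max=11
Drop 5: J rot1 at col 0 lands with bottom-row=7; cleared 0 line(s) (total 0); column heights now [10 10 11 0], max=11
Drop 6: O rot2 at col 2 lands with bottom-row=11; cleared 0 line(s) (total 0); column heights now [10 10 13 13], max=13

Answer: 0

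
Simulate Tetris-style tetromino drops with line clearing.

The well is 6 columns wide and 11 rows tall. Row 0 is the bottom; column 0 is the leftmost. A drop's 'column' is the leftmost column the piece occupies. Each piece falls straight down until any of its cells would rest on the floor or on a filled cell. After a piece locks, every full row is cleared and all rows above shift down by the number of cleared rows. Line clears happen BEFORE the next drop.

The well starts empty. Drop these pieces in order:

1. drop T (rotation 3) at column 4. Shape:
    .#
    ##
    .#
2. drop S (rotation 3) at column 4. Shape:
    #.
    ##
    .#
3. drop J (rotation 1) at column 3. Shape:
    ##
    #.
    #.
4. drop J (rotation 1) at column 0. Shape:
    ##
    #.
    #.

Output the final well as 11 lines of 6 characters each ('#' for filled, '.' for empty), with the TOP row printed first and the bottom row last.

Drop 1: T rot3 at col 4 lands with bottom-row=0; cleared 0 line(s) (total 0); column heights now [0 0 0 0 2 3], max=3
Drop 2: S rot3 at col 4 lands with bottom-row=3; cleared 0 line(s) (total 0); column heights now [0 0 0 0 6 5], max=6
Drop 3: J rot1 at col 3 lands with bottom-row=4; cleared 0 line(s) (total 0); column heights now [0 0 0 7 7 5], max=7
Drop 4: J rot1 at col 0 lands with bottom-row=0; cleared 0 line(s) (total 0); column heights now [3 3 0 7 7 5], max=7

Answer: ......
......
......
......
...##.
...##.
...###
.....#
##...#
#...##
#....#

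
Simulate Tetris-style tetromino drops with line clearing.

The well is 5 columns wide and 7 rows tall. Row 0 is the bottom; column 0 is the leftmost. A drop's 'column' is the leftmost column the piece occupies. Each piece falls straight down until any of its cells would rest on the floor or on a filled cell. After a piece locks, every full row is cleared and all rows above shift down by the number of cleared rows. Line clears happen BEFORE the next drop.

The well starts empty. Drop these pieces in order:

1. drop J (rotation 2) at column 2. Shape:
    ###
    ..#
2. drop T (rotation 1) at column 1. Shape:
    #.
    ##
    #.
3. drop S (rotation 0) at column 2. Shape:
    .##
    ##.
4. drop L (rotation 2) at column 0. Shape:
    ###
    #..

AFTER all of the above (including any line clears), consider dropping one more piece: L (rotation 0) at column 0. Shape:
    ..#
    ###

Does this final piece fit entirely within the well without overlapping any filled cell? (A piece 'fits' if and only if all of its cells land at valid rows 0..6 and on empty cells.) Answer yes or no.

Answer: yes

Derivation:
Drop 1: J rot2 at col 2 lands with bottom-row=0; cleared 0 line(s) (total 0); column heights now [0 0 2 2 2], max=2
Drop 2: T rot1 at col 1 lands with bottom-row=1; cleared 0 line(s) (total 0); column heights now [0 4 3 2 2], max=4
Drop 3: S rot0 at col 2 lands with bottom-row=3; cleared 0 line(s) (total 0); column heights now [0 4 4 5 5], max=5
Drop 4: L rot2 at col 0 lands with bottom-row=3; cleared 1 line(s) (total 1); column heights now [4 4 4 4 2], max=4
Test piece L rot0 at col 0 (width 3): heights before test = [4 4 4 4 2]; fits = True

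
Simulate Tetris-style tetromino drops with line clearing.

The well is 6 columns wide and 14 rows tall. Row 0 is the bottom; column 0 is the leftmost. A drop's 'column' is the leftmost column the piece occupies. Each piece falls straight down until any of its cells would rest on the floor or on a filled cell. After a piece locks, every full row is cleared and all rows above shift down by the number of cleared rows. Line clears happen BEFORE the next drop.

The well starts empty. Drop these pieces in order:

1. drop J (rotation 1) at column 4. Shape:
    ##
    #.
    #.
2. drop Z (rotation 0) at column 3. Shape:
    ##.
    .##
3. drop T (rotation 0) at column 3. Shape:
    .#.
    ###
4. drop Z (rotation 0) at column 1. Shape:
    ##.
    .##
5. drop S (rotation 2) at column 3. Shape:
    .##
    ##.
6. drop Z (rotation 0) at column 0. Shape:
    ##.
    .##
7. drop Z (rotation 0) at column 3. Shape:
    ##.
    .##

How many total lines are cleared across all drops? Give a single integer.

Answer: 0

Derivation:
Drop 1: J rot1 at col 4 lands with bottom-row=0; cleared 0 line(s) (total 0); column heights now [0 0 0 0 3 3], max=3
Drop 2: Z rot0 at col 3 lands with bottom-row=3; cleared 0 line(s) (total 0); column heights now [0 0 0 5 5 4], max=5
Drop 3: T rot0 at col 3 lands with bottom-row=5; cleared 0 line(s) (total 0); column heights now [0 0 0 6 7 6], max=7
Drop 4: Z rot0 at col 1 lands with bottom-row=6; cleared 0 line(s) (total 0); column heights now [0 8 8 7 7 6], max=8
Drop 5: S rot2 at col 3 lands with bottom-row=7; cleared 0 line(s) (total 0); column heights now [0 8 8 8 9 9], max=9
Drop 6: Z rot0 at col 0 lands with bottom-row=8; cleared 0 line(s) (total 0); column heights now [10 10 9 8 9 9], max=10
Drop 7: Z rot0 at col 3 lands with bottom-row=9; cleared 0 line(s) (total 0); column heights now [10 10 9 11 11 10], max=11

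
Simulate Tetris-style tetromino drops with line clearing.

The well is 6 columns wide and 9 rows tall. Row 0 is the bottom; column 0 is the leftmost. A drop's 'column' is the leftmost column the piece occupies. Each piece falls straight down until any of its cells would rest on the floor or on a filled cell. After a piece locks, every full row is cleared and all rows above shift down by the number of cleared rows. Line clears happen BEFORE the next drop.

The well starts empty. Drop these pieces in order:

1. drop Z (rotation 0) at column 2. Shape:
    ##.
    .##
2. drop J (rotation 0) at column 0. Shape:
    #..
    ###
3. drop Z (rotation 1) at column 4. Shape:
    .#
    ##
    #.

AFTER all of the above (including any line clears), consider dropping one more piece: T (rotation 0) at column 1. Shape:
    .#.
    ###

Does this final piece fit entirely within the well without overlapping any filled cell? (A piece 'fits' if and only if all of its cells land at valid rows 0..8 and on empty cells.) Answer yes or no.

Answer: yes

Derivation:
Drop 1: Z rot0 at col 2 lands with bottom-row=0; cleared 0 line(s) (total 0); column heights now [0 0 2 2 1 0], max=2
Drop 2: J rot0 at col 0 lands with bottom-row=2; cleared 0 line(s) (total 0); column heights now [4 3 3 2 1 0], max=4
Drop 3: Z rot1 at col 4 lands with bottom-row=1; cleared 0 line(s) (total 0); column heights now [4 3 3 2 3 4], max=4
Test piece T rot0 at col 1 (width 3): heights before test = [4 3 3 2 3 4]; fits = True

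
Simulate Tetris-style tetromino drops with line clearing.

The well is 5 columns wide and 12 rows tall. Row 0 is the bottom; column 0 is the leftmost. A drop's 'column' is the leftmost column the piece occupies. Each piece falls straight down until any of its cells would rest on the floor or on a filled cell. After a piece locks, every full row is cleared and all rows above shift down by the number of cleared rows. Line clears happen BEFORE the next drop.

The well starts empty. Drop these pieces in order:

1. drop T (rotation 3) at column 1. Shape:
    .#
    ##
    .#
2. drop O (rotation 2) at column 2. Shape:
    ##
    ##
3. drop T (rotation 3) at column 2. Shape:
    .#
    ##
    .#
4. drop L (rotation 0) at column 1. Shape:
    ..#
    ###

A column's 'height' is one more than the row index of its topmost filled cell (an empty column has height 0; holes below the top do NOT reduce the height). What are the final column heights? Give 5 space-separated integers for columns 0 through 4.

Answer: 0 9 9 10 0

Derivation:
Drop 1: T rot3 at col 1 lands with bottom-row=0; cleared 0 line(s) (total 0); column heights now [0 2 3 0 0], max=3
Drop 2: O rot2 at col 2 lands with bottom-row=3; cleared 0 line(s) (total 0); column heights now [0 2 5 5 0], max=5
Drop 3: T rot3 at col 2 lands with bottom-row=5; cleared 0 line(s) (total 0); column heights now [0 2 7 8 0], max=8
Drop 4: L rot0 at col 1 lands with bottom-row=8; cleared 0 line(s) (total 0); column heights now [0 9 9 10 0], max=10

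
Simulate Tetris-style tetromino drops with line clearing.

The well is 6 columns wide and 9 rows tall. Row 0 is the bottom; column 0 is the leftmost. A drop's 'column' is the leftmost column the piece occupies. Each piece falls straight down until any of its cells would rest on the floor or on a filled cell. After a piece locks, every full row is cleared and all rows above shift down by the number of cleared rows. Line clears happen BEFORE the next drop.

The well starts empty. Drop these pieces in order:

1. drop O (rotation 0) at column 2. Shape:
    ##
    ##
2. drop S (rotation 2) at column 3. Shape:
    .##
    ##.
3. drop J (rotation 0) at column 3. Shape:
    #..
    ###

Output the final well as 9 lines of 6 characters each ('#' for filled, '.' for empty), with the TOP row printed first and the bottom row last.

Drop 1: O rot0 at col 2 lands with bottom-row=0; cleared 0 line(s) (total 0); column heights now [0 0 2 2 0 0], max=2
Drop 2: S rot2 at col 3 lands with bottom-row=2; cleared 0 line(s) (total 0); column heights now [0 0 2 3 4 4], max=4
Drop 3: J rot0 at col 3 lands with bottom-row=4; cleared 0 line(s) (total 0); column heights now [0 0 2 6 5 5], max=6

Answer: ......
......
......
...#..
...###
....##
...##.
..##..
..##..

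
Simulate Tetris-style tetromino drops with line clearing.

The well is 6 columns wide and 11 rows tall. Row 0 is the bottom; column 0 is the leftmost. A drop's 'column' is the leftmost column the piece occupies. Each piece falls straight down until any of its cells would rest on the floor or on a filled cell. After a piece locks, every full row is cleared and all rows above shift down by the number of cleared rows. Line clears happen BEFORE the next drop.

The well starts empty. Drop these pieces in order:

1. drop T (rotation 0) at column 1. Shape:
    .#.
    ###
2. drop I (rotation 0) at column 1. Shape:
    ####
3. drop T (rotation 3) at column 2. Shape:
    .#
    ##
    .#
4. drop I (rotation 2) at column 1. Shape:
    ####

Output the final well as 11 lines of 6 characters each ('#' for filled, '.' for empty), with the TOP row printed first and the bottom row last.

Drop 1: T rot0 at col 1 lands with bottom-row=0; cleared 0 line(s) (total 0); column heights now [0 1 2 1 0 0], max=2
Drop 2: I rot0 at col 1 lands with bottom-row=2; cleared 0 line(s) (total 0); column heights now [0 3 3 3 3 0], max=3
Drop 3: T rot3 at col 2 lands with bottom-row=3; cleared 0 line(s) (total 0); column heights now [0 3 5 6 3 0], max=6
Drop 4: I rot2 at col 1 lands with bottom-row=6; cleared 0 line(s) (total 0); column heights now [0 7 7 7 7 0], max=7

Answer: ......
......
......
......
.####.
...#..
..##..
...#..
.####.
..#...
.###..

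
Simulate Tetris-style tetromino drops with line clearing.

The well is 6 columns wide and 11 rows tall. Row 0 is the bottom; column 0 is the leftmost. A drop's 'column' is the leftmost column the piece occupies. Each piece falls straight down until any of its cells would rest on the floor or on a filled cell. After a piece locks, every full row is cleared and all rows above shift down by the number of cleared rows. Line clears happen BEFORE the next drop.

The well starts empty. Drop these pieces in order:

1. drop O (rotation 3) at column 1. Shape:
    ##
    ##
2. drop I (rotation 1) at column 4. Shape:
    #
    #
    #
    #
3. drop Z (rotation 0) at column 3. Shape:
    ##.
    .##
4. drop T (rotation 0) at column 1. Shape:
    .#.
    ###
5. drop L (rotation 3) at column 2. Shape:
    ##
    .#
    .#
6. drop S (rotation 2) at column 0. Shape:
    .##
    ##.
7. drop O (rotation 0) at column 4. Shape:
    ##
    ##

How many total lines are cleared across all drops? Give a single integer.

Answer: 0

Derivation:
Drop 1: O rot3 at col 1 lands with bottom-row=0; cleared 0 line(s) (total 0); column heights now [0 2 2 0 0 0], max=2
Drop 2: I rot1 at col 4 lands with bottom-row=0; cleared 0 line(s) (total 0); column heights now [0 2 2 0 4 0], max=4
Drop 3: Z rot0 at col 3 lands with bottom-row=4; cleared 0 line(s) (total 0); column heights now [0 2 2 6 6 5], max=6
Drop 4: T rot0 at col 1 lands with bottom-row=6; cleared 0 line(s) (total 0); column heights now [0 7 8 7 6 5], max=8
Drop 5: L rot3 at col 2 lands with bottom-row=7; cleared 0 line(s) (total 0); column heights now [0 7 10 10 6 5], max=10
Drop 6: S rot2 at col 0 lands with bottom-row=9; cleared 0 line(s) (total 0); column heights now [10 11 11 10 6 5], max=11
Drop 7: O rot0 at col 4 lands with bottom-row=6; cleared 0 line(s) (total 0); column heights now [10 11 11 10 8 8], max=11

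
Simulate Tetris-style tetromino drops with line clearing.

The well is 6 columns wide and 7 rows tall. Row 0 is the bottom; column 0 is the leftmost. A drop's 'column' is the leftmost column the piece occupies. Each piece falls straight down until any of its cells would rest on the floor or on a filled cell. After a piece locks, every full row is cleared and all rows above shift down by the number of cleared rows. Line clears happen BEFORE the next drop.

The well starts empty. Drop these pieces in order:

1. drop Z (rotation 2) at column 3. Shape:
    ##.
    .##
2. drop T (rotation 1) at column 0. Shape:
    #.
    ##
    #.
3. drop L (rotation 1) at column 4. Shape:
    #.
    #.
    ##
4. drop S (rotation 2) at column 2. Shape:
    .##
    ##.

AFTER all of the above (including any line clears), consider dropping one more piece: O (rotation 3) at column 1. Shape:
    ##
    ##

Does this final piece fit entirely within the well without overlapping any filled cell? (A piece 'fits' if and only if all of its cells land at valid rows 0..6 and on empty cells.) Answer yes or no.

Drop 1: Z rot2 at col 3 lands with bottom-row=0; cleared 0 line(s) (total 0); column heights now [0 0 0 2 2 1], max=2
Drop 2: T rot1 at col 0 lands with bottom-row=0; cleared 0 line(s) (total 0); column heights now [3 2 0 2 2 1], max=3
Drop 3: L rot1 at col 4 lands with bottom-row=2; cleared 0 line(s) (total 0); column heights now [3 2 0 2 5 3], max=5
Drop 4: S rot2 at col 2 lands with bottom-row=4; cleared 0 line(s) (total 0); column heights now [3 2 5 6 6 3], max=6
Test piece O rot3 at col 1 (width 2): heights before test = [3 2 5 6 6 3]; fits = True

Answer: yes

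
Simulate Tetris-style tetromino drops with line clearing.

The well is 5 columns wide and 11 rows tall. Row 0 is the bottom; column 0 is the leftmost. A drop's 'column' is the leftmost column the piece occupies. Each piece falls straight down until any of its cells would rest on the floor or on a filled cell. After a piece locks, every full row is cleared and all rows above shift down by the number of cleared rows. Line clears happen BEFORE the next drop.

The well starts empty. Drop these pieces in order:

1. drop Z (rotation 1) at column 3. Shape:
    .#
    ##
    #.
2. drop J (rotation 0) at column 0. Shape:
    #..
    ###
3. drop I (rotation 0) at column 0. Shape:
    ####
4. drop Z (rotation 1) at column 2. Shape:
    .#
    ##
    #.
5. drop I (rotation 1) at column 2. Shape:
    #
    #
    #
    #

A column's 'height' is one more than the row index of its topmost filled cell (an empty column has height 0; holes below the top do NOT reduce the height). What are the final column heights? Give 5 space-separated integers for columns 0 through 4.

Answer: 2 1 7 4 2

Derivation:
Drop 1: Z rot1 at col 3 lands with bottom-row=0; cleared 0 line(s) (total 0); column heights now [0 0 0 2 3], max=3
Drop 2: J rot0 at col 0 lands with bottom-row=0; cleared 0 line(s) (total 0); column heights now [2 1 1 2 3], max=3
Drop 3: I rot0 at col 0 lands with bottom-row=2; cleared 1 line(s) (total 1); column heights now [2 1 1 2 2], max=2
Drop 4: Z rot1 at col 2 lands with bottom-row=1; cleared 0 line(s) (total 1); column heights now [2 1 3 4 2], max=4
Drop 5: I rot1 at col 2 lands with bottom-row=3; cleared 0 line(s) (total 1); column heights now [2 1 7 4 2], max=7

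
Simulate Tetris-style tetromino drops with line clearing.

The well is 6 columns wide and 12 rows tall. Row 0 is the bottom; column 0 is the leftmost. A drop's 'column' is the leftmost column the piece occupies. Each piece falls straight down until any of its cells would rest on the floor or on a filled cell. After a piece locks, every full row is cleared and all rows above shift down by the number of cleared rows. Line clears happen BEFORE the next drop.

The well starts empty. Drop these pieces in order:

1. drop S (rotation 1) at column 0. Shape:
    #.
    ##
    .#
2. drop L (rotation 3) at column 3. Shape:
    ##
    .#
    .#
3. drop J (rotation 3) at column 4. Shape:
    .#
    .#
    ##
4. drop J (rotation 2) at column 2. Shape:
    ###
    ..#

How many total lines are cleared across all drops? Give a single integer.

Answer: 0

Derivation:
Drop 1: S rot1 at col 0 lands with bottom-row=0; cleared 0 line(s) (total 0); column heights now [3 2 0 0 0 0], max=3
Drop 2: L rot3 at col 3 lands with bottom-row=0; cleared 0 line(s) (total 0); column heights now [3 2 0 3 3 0], max=3
Drop 3: J rot3 at col 4 lands with bottom-row=3; cleared 0 line(s) (total 0); column heights now [3 2 0 3 4 6], max=6
Drop 4: J rot2 at col 2 lands with bottom-row=4; cleared 0 line(s) (total 0); column heights now [3 2 6 6 6 6], max=6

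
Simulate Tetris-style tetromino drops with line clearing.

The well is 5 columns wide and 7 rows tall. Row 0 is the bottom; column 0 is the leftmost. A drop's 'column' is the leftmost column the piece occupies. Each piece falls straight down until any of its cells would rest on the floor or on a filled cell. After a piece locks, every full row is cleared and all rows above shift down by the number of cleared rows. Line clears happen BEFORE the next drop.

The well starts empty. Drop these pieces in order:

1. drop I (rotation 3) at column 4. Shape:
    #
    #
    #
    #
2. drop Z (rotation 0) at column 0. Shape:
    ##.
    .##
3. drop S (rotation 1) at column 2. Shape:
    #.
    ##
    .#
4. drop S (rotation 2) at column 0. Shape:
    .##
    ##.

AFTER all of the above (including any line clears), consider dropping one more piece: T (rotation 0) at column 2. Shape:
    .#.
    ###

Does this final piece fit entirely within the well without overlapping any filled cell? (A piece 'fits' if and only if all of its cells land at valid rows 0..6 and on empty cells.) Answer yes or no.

Answer: yes

Derivation:
Drop 1: I rot3 at col 4 lands with bottom-row=0; cleared 0 line(s) (total 0); column heights now [0 0 0 0 4], max=4
Drop 2: Z rot0 at col 0 lands with bottom-row=0; cleared 0 line(s) (total 0); column heights now [2 2 1 0 4], max=4
Drop 3: S rot1 at col 2 lands with bottom-row=0; cleared 1 line(s) (total 1); column heights now [0 1 2 1 3], max=3
Drop 4: S rot2 at col 0 lands with bottom-row=1; cleared 0 line(s) (total 1); column heights now [2 3 3 1 3], max=3
Test piece T rot0 at col 2 (width 3): heights before test = [2 3 3 1 3]; fits = True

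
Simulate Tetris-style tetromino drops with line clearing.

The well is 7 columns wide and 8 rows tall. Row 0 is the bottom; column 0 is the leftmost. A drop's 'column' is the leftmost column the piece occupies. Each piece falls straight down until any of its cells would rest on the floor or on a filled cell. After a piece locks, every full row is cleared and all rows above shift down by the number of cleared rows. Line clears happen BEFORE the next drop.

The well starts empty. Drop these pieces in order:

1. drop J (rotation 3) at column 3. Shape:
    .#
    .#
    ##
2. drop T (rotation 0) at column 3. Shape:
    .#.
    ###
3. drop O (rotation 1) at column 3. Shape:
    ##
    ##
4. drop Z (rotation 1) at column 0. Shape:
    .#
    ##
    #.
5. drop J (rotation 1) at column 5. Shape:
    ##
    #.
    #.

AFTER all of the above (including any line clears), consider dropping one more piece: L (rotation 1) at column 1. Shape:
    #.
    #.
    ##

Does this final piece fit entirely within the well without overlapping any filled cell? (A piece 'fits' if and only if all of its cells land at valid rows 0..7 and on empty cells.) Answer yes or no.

Answer: yes

Derivation:
Drop 1: J rot3 at col 3 lands with bottom-row=0; cleared 0 line(s) (total 0); column heights now [0 0 0 1 3 0 0], max=3
Drop 2: T rot0 at col 3 lands with bottom-row=3; cleared 0 line(s) (total 0); column heights now [0 0 0 4 5 4 0], max=5
Drop 3: O rot1 at col 3 lands with bottom-row=5; cleared 0 line(s) (total 0); column heights now [0 0 0 7 7 4 0], max=7
Drop 4: Z rot1 at col 0 lands with bottom-row=0; cleared 0 line(s) (total 0); column heights now [2 3 0 7 7 4 0], max=7
Drop 5: J rot1 at col 5 lands with bottom-row=4; cleared 0 line(s) (total 0); column heights now [2 3 0 7 7 7 7], max=7
Test piece L rot1 at col 1 (width 2): heights before test = [2 3 0 7 7 7 7]; fits = True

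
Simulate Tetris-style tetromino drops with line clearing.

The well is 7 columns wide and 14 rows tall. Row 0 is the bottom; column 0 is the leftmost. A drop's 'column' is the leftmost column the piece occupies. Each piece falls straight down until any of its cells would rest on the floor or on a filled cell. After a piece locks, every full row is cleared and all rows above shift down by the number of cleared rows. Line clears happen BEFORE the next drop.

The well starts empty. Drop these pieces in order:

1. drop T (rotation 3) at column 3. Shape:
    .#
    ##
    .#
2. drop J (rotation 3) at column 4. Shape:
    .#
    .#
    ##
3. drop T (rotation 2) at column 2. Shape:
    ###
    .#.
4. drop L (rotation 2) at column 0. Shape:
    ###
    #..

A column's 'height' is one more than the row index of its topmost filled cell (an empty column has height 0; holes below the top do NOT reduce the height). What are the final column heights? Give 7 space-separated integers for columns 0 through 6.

Answer: 6 6 6 5 5 6 0

Derivation:
Drop 1: T rot3 at col 3 lands with bottom-row=0; cleared 0 line(s) (total 0); column heights now [0 0 0 2 3 0 0], max=3
Drop 2: J rot3 at col 4 lands with bottom-row=3; cleared 0 line(s) (total 0); column heights now [0 0 0 2 4 6 0], max=6
Drop 3: T rot2 at col 2 lands with bottom-row=3; cleared 0 line(s) (total 0); column heights now [0 0 5 5 5 6 0], max=6
Drop 4: L rot2 at col 0 lands with bottom-row=4; cleared 0 line(s) (total 0); column heights now [6 6 6 5 5 6 0], max=6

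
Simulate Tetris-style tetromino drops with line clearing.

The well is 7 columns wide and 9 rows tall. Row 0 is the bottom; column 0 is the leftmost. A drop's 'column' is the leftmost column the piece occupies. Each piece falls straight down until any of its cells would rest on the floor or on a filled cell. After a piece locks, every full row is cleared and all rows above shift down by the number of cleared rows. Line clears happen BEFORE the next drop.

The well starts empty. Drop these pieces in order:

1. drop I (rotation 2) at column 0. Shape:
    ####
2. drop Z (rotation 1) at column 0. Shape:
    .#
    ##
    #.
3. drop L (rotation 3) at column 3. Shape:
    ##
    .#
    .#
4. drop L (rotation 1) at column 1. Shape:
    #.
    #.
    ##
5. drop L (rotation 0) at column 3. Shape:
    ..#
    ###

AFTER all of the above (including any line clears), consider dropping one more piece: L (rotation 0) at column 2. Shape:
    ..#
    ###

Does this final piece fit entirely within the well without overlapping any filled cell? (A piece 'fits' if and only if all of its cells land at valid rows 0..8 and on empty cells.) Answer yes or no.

Answer: yes

Derivation:
Drop 1: I rot2 at col 0 lands with bottom-row=0; cleared 0 line(s) (total 0); column heights now [1 1 1 1 0 0 0], max=1
Drop 2: Z rot1 at col 0 lands with bottom-row=1; cleared 0 line(s) (total 0); column heights now [3 4 1 1 0 0 0], max=4
Drop 3: L rot3 at col 3 lands with bottom-row=0; cleared 0 line(s) (total 0); column heights now [3 4 1 3 3 0 0], max=4
Drop 4: L rot1 at col 1 lands with bottom-row=4; cleared 0 line(s) (total 0); column heights now [3 7 5 3 3 0 0], max=7
Drop 5: L rot0 at col 3 lands with bottom-row=3; cleared 0 line(s) (total 0); column heights now [3 7 5 4 4 5 0], max=7
Test piece L rot0 at col 2 (width 3): heights before test = [3 7 5 4 4 5 0]; fits = True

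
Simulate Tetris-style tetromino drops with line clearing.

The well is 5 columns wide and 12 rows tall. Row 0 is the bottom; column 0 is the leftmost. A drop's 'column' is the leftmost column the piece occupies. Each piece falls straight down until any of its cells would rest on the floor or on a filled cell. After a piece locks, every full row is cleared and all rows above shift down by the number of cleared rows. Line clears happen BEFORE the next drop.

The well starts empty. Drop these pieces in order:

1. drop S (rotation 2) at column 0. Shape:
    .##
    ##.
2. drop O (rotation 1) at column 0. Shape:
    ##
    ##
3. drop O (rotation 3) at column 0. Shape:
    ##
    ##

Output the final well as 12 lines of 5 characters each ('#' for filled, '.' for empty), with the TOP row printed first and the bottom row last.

Drop 1: S rot2 at col 0 lands with bottom-row=0; cleared 0 line(s) (total 0); column heights now [1 2 2 0 0], max=2
Drop 2: O rot1 at col 0 lands with bottom-row=2; cleared 0 line(s) (total 0); column heights now [4 4 2 0 0], max=4
Drop 3: O rot3 at col 0 lands with bottom-row=4; cleared 0 line(s) (total 0); column heights now [6 6 2 0 0], max=6

Answer: .....
.....
.....
.....
.....
.....
##...
##...
##...
##...
.##..
##...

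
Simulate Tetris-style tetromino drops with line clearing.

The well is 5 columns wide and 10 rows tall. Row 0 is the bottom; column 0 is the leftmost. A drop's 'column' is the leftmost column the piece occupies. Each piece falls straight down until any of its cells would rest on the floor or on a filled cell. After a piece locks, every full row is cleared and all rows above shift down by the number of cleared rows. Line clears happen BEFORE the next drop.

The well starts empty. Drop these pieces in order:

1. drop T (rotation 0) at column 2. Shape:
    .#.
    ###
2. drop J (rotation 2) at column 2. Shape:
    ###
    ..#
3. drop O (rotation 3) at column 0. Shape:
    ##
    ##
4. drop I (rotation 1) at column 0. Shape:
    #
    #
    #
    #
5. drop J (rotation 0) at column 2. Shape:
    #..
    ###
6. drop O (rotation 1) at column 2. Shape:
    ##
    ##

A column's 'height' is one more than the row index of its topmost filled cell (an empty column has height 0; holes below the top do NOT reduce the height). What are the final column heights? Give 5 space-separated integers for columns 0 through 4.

Drop 1: T rot0 at col 2 lands with bottom-row=0; cleared 0 line(s) (total 0); column heights now [0 0 1 2 1], max=2
Drop 2: J rot2 at col 2 lands with bottom-row=1; cleared 0 line(s) (total 0); column heights now [0 0 3 3 3], max=3
Drop 3: O rot3 at col 0 lands with bottom-row=0; cleared 1 line(s) (total 1); column heights now [1 1 2 2 2], max=2
Drop 4: I rot1 at col 0 lands with bottom-row=1; cleared 0 line(s) (total 1); column heights now [5 1 2 2 2], max=5
Drop 5: J rot0 at col 2 lands with bottom-row=2; cleared 0 line(s) (total 1); column heights now [5 1 4 3 3], max=5
Drop 6: O rot1 at col 2 lands with bottom-row=4; cleared 0 line(s) (total 1); column heights now [5 1 6 6 3], max=6

Answer: 5 1 6 6 3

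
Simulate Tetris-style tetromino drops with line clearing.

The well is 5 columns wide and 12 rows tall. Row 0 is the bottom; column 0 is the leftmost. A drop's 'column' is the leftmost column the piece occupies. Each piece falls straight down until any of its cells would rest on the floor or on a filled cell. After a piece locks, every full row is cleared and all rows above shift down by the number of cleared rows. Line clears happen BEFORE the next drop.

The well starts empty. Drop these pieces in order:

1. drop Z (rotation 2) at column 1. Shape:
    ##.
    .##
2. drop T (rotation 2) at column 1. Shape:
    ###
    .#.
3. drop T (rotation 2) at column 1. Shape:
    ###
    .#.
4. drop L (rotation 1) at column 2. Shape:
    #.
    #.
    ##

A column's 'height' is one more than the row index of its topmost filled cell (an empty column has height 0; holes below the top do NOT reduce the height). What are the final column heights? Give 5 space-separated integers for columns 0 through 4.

Drop 1: Z rot2 at col 1 lands with bottom-row=0; cleared 0 line(s) (total 0); column heights now [0 2 2 1 0], max=2
Drop 2: T rot2 at col 1 lands with bottom-row=2; cleared 0 line(s) (total 0); column heights now [0 4 4 4 0], max=4
Drop 3: T rot2 at col 1 lands with bottom-row=4; cleared 0 line(s) (total 0); column heights now [0 6 6 6 0], max=6
Drop 4: L rot1 at col 2 lands with bottom-row=6; cleared 0 line(s) (total 0); column heights now [0 6 9 7 0], max=9

Answer: 0 6 9 7 0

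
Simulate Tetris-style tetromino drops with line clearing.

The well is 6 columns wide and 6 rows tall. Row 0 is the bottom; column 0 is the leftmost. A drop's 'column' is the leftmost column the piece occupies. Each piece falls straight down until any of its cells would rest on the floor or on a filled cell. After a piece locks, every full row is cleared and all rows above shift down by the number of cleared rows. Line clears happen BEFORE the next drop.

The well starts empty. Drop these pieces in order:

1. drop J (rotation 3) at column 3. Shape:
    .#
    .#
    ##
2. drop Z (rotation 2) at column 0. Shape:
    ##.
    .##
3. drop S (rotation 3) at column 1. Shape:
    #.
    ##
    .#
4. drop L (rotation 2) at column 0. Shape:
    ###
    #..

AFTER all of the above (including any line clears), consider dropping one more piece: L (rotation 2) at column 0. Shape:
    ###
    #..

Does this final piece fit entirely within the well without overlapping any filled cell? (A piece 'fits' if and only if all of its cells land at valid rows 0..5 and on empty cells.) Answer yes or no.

Answer: no

Derivation:
Drop 1: J rot3 at col 3 lands with bottom-row=0; cleared 0 line(s) (total 0); column heights now [0 0 0 1 3 0], max=3
Drop 2: Z rot2 at col 0 lands with bottom-row=0; cleared 0 line(s) (total 0); column heights now [2 2 1 1 3 0], max=3
Drop 3: S rot3 at col 1 lands with bottom-row=1; cleared 0 line(s) (total 0); column heights now [2 4 3 1 3 0], max=4
Drop 4: L rot2 at col 0 lands with bottom-row=3; cleared 0 line(s) (total 0); column heights now [5 5 5 1 3 0], max=5
Test piece L rot2 at col 0 (width 3): heights before test = [5 5 5 1 3 0]; fits = False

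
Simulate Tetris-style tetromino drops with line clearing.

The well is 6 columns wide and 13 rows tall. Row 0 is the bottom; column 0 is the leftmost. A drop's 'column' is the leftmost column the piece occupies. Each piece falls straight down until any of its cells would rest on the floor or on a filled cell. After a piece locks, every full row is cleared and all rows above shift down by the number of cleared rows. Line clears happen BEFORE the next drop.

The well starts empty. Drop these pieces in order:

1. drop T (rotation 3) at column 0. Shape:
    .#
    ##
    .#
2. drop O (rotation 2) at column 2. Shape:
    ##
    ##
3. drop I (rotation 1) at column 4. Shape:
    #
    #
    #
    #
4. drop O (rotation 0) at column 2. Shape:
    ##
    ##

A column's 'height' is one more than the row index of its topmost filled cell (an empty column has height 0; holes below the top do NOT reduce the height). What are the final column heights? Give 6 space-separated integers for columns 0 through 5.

Drop 1: T rot3 at col 0 lands with bottom-row=0; cleared 0 line(s) (total 0); column heights now [2 3 0 0 0 0], max=3
Drop 2: O rot2 at col 2 lands with bottom-row=0; cleared 0 line(s) (total 0); column heights now [2 3 2 2 0 0], max=3
Drop 3: I rot1 at col 4 lands with bottom-row=0; cleared 0 line(s) (total 0); column heights now [2 3 2 2 4 0], max=4
Drop 4: O rot0 at col 2 lands with bottom-row=2; cleared 0 line(s) (total 0); column heights now [2 3 4 4 4 0], max=4

Answer: 2 3 4 4 4 0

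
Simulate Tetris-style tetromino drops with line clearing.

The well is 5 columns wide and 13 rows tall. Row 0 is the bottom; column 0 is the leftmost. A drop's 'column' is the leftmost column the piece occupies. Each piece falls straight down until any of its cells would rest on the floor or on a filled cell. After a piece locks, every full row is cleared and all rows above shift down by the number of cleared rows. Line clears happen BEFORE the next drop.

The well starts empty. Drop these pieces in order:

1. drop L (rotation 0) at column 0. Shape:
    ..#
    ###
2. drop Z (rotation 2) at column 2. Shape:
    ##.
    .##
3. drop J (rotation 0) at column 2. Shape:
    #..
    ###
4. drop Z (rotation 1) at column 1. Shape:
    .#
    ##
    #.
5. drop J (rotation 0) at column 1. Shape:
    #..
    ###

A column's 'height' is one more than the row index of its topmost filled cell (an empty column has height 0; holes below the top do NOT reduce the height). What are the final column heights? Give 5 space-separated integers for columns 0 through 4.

Drop 1: L rot0 at col 0 lands with bottom-row=0; cleared 0 line(s) (total 0); column heights now [1 1 2 0 0], max=2
Drop 2: Z rot2 at col 2 lands with bottom-row=1; cleared 0 line(s) (total 0); column heights now [1 1 3 3 2], max=3
Drop 3: J rot0 at col 2 lands with bottom-row=3; cleared 0 line(s) (total 0); column heights now [1 1 5 4 4], max=5
Drop 4: Z rot1 at col 1 lands with bottom-row=4; cleared 0 line(s) (total 0); column heights now [1 6 7 4 4], max=7
Drop 5: J rot0 at col 1 lands with bottom-row=7; cleared 0 line(s) (total 0); column heights now [1 9 8 8 4], max=9

Answer: 1 9 8 8 4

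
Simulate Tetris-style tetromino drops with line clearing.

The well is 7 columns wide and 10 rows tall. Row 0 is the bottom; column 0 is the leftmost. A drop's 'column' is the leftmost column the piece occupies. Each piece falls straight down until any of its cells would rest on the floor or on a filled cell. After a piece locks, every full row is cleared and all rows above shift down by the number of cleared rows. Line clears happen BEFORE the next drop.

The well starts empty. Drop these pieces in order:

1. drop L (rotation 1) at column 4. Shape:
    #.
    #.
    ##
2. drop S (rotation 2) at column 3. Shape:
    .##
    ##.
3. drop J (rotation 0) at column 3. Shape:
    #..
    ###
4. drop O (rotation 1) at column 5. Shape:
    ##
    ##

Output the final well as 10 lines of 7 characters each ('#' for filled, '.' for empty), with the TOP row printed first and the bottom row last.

Answer: .......
.......
.....##
...#.##
...###.
....##.
...##..
....#..
....#..
....##.

Derivation:
Drop 1: L rot1 at col 4 lands with bottom-row=0; cleared 0 line(s) (total 0); column heights now [0 0 0 0 3 1 0], max=3
Drop 2: S rot2 at col 3 lands with bottom-row=3; cleared 0 line(s) (total 0); column heights now [0 0 0 4 5 5 0], max=5
Drop 3: J rot0 at col 3 lands with bottom-row=5; cleared 0 line(s) (total 0); column heights now [0 0 0 7 6 6 0], max=7
Drop 4: O rot1 at col 5 lands with bottom-row=6; cleared 0 line(s) (total 0); column heights now [0 0 0 7 6 8 8], max=8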